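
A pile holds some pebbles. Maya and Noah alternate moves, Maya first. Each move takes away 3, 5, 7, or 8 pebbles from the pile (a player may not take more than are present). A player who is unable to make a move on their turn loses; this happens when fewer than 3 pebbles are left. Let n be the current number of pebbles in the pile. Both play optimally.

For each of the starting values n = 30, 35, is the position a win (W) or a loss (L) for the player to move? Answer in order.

Label each position W (a win for the player to move) or L (a loss). A position with no legal move is L; any other position is W exactly when some move reaches an L, and L when every move reaches a W.
n=0: no move → L
n=1: no move → L
n=2: no move → L
n=3: reaches L-position 0 → W
n=4: reaches L-position 1 → W
n=5: reaches L-position 2 → W
n=6: reaches L-position 1 → W
n=7: reaches L-position 2 → W
n=8: reaches L-position 1 → W
n=9: reaches L-position 2 → W
n=10: reaches L-position 2 → W
n=11: only reaches 8(W), 6(W), 4(W), 3(W), all W → L
n=12: only reaches 9(W), 7(W), 5(W), 4(W), all W → L
n=13: only reaches 10(W), 8(W), 6(W), 5(W), all W → L
n=14: reaches L-position 11 → W
n=15: reaches L-position 12 → W
n=16: reaches L-position 13 → W
n=17: reaches L-position 12 → W
n=18: reaches L-position 13 → W
n=19: reaches L-position 12 → W
n=20: reaches L-position 13 → W
n=21: reaches L-position 13 → W
n=22: only reaches 19(W), 17(W), 15(W), 14(W), all W → L
n=23: only reaches 20(W), 18(W), 16(W), 15(W), all W → L
n=24: only reaches 21(W), 19(W), 17(W), 16(W), all W → L
n=25: reaches L-position 22 → W
n=26: reaches L-position 23 → W
n=27: reaches L-position 24 → W
n=28: reaches L-position 23 → W
n=29: reaches L-position 24 → W
n=30: reaches L-position 23 → W
n=31: reaches L-position 24 → W
n=32: reaches L-position 24 → W
n=33: only reaches 30(W), 28(W), 26(W), 25(W), all W → L
n=34: only reaches 31(W), 29(W), 27(W), 26(W), all W → L
n=35: only reaches 32(W), 30(W), 28(W), 27(W), all W → L

30: W, 35: L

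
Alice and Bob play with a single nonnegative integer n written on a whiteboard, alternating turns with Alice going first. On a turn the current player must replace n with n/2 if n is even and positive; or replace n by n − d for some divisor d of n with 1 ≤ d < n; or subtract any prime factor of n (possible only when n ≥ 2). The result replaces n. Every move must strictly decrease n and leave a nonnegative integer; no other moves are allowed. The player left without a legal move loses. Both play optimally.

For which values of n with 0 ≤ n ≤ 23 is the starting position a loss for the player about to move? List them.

0, 1, 4, 9, 14, 20

Work bottom-up. With no move the player to move loses. Otherwise the position is W if at least one move leads to an L position for the opponent, and L if every move leads to a W.
n=0: no move → L
n=1: no move → L
n=2: reaches L-position 0 → W
n=3: reaches L-position 0 → W
n=4: only reaches 2(W), 3(W), all W → L
n=5: reaches L-position 0 → W
n=6: reaches L-position 4 → W
n=7: reaches L-position 0 → W
n=8: reaches L-position 4 → W
n=9: only reaches 6(W), 8(W), all W → L
n=10: reaches L-position 9 → W
n=11: reaches L-position 0 → W
n=12: reaches L-position 9 → W
n=13: reaches L-position 0 → W
n=14: only reaches 7(W), 12(W), 13(W), all W → L
n=15: reaches L-position 14 → W
n=16: reaches L-position 14 → W
n=17: reaches L-position 0 → W
n=18: reaches L-position 9 → W
n=19: reaches L-position 0 → W
n=20: only reaches 10(W), 15(W), 16(W), 18(W), 19(W), all W → L
n=21: reaches L-position 14 → W
n=22: reaches L-position 20 → W
n=23: reaches L-position 0 → W
Reading off the rows marked L gives the requested list; there are 6 such values of n.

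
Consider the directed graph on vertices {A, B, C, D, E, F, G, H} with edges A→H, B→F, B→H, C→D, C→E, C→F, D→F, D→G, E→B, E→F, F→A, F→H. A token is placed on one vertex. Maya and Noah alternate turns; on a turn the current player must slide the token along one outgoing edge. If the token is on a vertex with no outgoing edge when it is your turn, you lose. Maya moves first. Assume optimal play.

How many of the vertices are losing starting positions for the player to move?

3

Classify positions by backward induction: terminal positions (no move available) are L. From any other position, the mover wins iff some move reaches an L.
Every edge goes from a vertex to one that appears earlier in the order G, H, A, F, B, D, E, C, so processing vertices in that order labels each vertex after all of its successors.
G: no outgoing edge → L
H: no outgoing edge → L
A: reaches L-position H → W
F: reaches L-position H → W
B: reaches L-position H → W
D: reaches L-position G → W
E: only reaches B(W), F(W), all W → L
C: reaches L-position E → W
The L vertices are E, G, H; that is 3 in all.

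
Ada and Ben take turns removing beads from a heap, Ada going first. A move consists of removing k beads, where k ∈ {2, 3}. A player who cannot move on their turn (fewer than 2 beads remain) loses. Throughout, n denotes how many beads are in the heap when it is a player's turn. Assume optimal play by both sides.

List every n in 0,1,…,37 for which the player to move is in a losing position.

0, 1, 5, 6, 10, 11, 15, 16, 20, 21, 25, 26, 30, 31, 35, 36

Compute win/loss labels from the base case upward. A position with no move is L. Any other position is W if it can reach an L in one move, else L.
n=0: no move → L
n=1: no move → L
n=2: reaches L-position 0 → W
n=3: reaches L-position 1 → W
n=4: reaches L-position 1 → W
n=5: only reaches 3(W), 2(W), all W → L
n=6: only reaches 4(W), 3(W), all W → L
n=7: reaches L-position 5 → W
n=8: reaches L-position 6 → W
n=9: reaches L-position 6 → W
n=10: only reaches 8(W), 7(W), all W → L
n=11: only reaches 9(W), 8(W), all W → L
n=12: reaches L-position 10 → W
n=13: reaches L-position 11 → W
n=14: reaches L-position 11 → W
n=15: only reaches 13(W), 12(W), all W → L
n=16: only reaches 14(W), 13(W), all W → L
n=17: reaches L-position 15 → W
n=18: reaches L-position 16 → W
n=19: reaches L-position 16 → W
n=20: only reaches 18(W), 17(W), all W → L
n=21: only reaches 19(W), 18(W), all W → L
n=22: reaches L-position 20 → W
n=23: reaches L-position 21 → W
n=24: reaches L-position 21 → W
n=25: only reaches 23(W), 22(W), all W → L
n=26: only reaches 24(W), 23(W), all W → L
n=27: reaches L-position 25 → W
n=28: reaches L-position 26 → W
n=29: reaches L-position 26 → W
n=30: only reaches 28(W), 27(W), all W → L
n=31: only reaches 29(W), 28(W), all W → L
n=32: reaches L-position 30 → W
n=33: reaches L-position 31 → W
n=34: reaches L-position 31 → W
n=35: only reaches 33(W), 32(W), all W → L
n=36: only reaches 34(W), 33(W), all W → L
n=37: reaches L-position 35 → W
Reading off the rows marked L gives the requested list; there are 16 such values of n.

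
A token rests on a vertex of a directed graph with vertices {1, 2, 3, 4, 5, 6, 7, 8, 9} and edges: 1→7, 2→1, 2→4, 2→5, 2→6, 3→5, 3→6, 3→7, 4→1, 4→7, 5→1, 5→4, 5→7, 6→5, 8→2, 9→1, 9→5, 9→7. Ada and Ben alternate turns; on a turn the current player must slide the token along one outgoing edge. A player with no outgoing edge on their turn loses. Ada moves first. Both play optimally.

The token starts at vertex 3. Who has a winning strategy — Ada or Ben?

Ada wins.

Work bottom-up. With no move the player to move loses. Otherwise the position is W if at least one move leads to an L position for the opponent, and L if every move leads to a W.
Every edge goes from a vertex to one that appears earlier in the order 7, 1, 4, 5, 9, 6, 3, 2, 8, so processing vertices in that order labels each vertex after all of its successors.
7: no outgoing edge → L
1: reaches L-position 7 → W
4: reaches L-position 7 → W
5: reaches L-position 7 → W
9: reaches L-position 7 → W
6: only reaches 5(W), which is W → L
3: reaches L-position 6 → W
2: reaches L-position 6 → W
8: only reaches 2(W), which is W → L
From 3 Ada can move to 6, reaching an L position.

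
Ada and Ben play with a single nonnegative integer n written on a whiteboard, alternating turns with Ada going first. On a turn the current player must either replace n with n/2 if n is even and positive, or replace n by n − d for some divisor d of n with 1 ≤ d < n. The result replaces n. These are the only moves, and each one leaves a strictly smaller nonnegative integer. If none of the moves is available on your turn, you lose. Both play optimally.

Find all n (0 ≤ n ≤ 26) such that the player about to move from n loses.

Positions with no move are L. A position that does have a move is losing for the player to move precisely when every available move leads to a winning position for the opponent. Fill in the labels:
n=0: no move → L
n=1: no move → L
n=2: →1(L), so W
n=3: →2(W) only, which is W, so L
n=4: →3(L), so W
n=5: →4(W) only, which is W, so L
n=6: →3(L), so W
n=7: →6(W) only, which is W, so L
n=8: →7(L), so W
n=9: →6(W), 8(W) — all W, so L
n=10: →5(L), so W
n=11: →10(W) only, which is W, so L
n=12: →9(L), so W
n=13: →12(W) only, which is W, so L
n=14: →7(L), so W
n=15: →10(W), 12(W), 14(W) — all W, so L
n=16: →15(L), so W
n=17: →16(W) only, which is W, so L
n=18: →9(L), so W
n=19: →18(W) only, which is W, so L
n=20: →15(L), so W
n=21: →14(W), 18(W), 20(W) — all W, so L
n=22: →11(L), so W
n=23: →22(W) only, which is W, so L
n=24: →21(L), so W
n=25: →20(W), 24(W) — all W, so L
n=26: →13(L), so W
Reading off the rows marked L gives the requested list; there are 14 such values of n.

0, 1, 3, 5, 7, 9, 11, 13, 15, 17, 19, 21, 23, 25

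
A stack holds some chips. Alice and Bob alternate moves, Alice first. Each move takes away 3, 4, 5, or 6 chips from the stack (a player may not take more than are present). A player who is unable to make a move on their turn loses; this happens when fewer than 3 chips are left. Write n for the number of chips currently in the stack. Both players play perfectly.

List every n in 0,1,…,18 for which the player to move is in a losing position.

Positions with no move are L. A position that does have a move is losing for the player to move precisely when every available move leads to a winning position for the opponent. Fill in the labels:
n=0: no move → L
n=1: no move → L
n=2: no move → L
n=3: can move to 0, which is L ⇒ W
n=4: can move to 1, which is L ⇒ W
n=5: can move to 2, which is L ⇒ W
n=6: can move to 2, which is L ⇒ W
n=7: can move to 2, which is L ⇒ W
n=8: can move to 2, which is L ⇒ W
n=9: moves to 6(W), 5(W), 4(W), 3(W); every one is W ⇒ L
n=10: moves to 7(W), 6(W), 5(W), 4(W); every one is W ⇒ L
n=11: moves to 8(W), 7(W), 6(W), 5(W); every one is W ⇒ L
n=12: can move to 9, which is L ⇒ W
n=13: can move to 10, which is L ⇒ W
n=14: can move to 11, which is L ⇒ W
n=15: can move to 11, which is L ⇒ W
n=16: can move to 11, which is L ⇒ W
n=17: can move to 11, which is L ⇒ W
n=18: moves to 15(W), 14(W), 13(W), 12(W); every one is W ⇒ L
The losing starting values of n are exactly the entries labelled L in this table (7 of them).

0, 1, 2, 9, 10, 11, 18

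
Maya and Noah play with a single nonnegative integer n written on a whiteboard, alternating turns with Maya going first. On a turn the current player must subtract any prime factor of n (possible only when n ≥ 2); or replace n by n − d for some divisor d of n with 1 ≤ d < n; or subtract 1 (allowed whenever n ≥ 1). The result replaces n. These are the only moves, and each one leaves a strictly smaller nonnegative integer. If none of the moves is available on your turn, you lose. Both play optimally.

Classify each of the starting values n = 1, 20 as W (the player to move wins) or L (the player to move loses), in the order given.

Work bottom-up. With no move the player to move loses. Otherwise the position is W if at least one move leads to an L position for the opponent, and L if every move leads to a W.
n=0: no move → L
n=1: can move to 0, which is L ⇒ W
n=2: can move to 0, which is L ⇒ W
n=3: can move to 0, which is L ⇒ W
n=4: moves to 2(W), 3(W); every one is W ⇒ L
n=5: can move to 0, which is L ⇒ W
n=6: can move to 4, which is L ⇒ W
n=7: can move to 0, which is L ⇒ W
n=8: can move to 4, which is L ⇒ W
n=9: moves to 6(W), 8(W); every one is W ⇒ L
n=10: can move to 9, which is L ⇒ W
n=11: can move to 0, which is L ⇒ W
n=12: can move to 9, which is L ⇒ W
n=13: can move to 0, which is L ⇒ W
n=14: moves to 7(W), 12(W), 13(W); every one is W ⇒ L
n=15: can move to 14, which is L ⇒ W
n=16: can move to 14, which is L ⇒ W
n=17: can move to 0, which is L ⇒ W
n=18: can move to 9, which is L ⇒ W
n=19: can move to 0, which is L ⇒ W
n=20: moves to 10(W), 15(W), 16(W), 18(W), 19(W); every one is W ⇒ L

1: W, 20: L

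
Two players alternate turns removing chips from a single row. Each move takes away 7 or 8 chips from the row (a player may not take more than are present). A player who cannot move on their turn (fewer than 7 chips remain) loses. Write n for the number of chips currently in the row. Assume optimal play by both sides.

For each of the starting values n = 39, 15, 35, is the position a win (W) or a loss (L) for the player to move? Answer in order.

39: W, 15: L, 35: L

Label each position W (a win for the player to move) or L (a loss). A position with no legal move is L; any other position is W exactly when some move reaches an L, and L when every move reaches a W.
n=0: no move → L
n=1: no move → L
n=2: no move → L
n=3: no move → L
n=4: no move → L
n=5: no move → L
n=6: no move → L
n=7: →0(L), so W
n=8: →1(L), so W
n=9: →2(L), so W
n=10: →3(L), so W
n=11: →4(L), so W
n=12: →5(L), so W
n=13: →6(L), so W
n=14: →6(L), so W
n=15: →8(W), 7(W) — all W, so L
n=16: →9(W), 8(W) — all W, so L
n=17: →10(W), 9(W) — all W, so L
n=18: →11(W), 10(W) — all W, so L
n=19: →12(W), 11(W) — all W, so L
n=20: →13(W), 12(W) — all W, so L
n=21: →14(W), 13(W) — all W, so L
n=22: →15(L), so W
n=23: →16(L), so W
n=24: →17(L), so W
n=25: →18(L), so W
n=26: →19(L), so W
n=27: →20(L), so W
n=28: →21(L), so W
n=29: →21(L), so W
n=30: →23(W), 22(W) — all W, so L
n=31: →24(W), 23(W) — all W, so L
n=32: →25(W), 24(W) — all W, so L
n=33: →26(W), 25(W) — all W, so L
n=34: →27(W), 26(W) — all W, so L
n=35: →28(W), 27(W) — all W, so L
n=36: →29(W), 28(W) — all W, so L
n=37: →30(L), so W
n=38: →31(L), so W
n=39: →32(L), so W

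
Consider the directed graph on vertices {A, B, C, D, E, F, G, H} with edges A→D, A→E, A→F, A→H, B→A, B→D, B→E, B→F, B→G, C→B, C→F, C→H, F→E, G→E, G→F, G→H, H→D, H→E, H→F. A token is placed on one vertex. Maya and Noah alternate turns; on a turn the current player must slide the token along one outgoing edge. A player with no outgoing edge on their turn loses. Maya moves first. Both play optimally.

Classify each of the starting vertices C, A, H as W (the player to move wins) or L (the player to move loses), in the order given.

C: L, A: W, H: W

Label each position W (a win for the player to move) or L (a loss). A position with no legal move is L; any other position is W exactly when some move reaches an L, and L when every move reaches a W.
Every edge goes from a vertex to one that appears earlier in the order D, E, F, H, A, G, B, C, so processing vertices in that order labels each vertex after all of its successors.
D: no outgoing edge → L
E: no outgoing edge → L
F: reaches L-position E → W
H: reaches L-position E → W
A: reaches L-position E → W
G: reaches L-position E → W
B: reaches L-position E → W
C: only reaches B(W), H(W), F(W), all W → L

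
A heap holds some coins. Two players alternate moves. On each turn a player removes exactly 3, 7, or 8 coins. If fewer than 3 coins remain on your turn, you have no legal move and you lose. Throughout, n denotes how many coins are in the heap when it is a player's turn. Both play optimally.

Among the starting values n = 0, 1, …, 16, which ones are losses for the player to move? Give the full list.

0, 1, 2, 6, 11, 12, 16

Classify positions by backward induction: terminal positions (no move available) are L. From any other position, the mover wins iff some move reaches an L.
n=0: no move → L
n=1: no move → L
n=2: no move → L
n=3: can move to 0, which is L ⇒ W
n=4: can move to 1, which is L ⇒ W
n=5: can move to 2, which is L ⇒ W
n=6: the only move is to 3(W), a W ⇒ L
n=7: can move to 0, which is L ⇒ W
n=8: can move to 1, which is L ⇒ W
n=9: can move to 6, which is L ⇒ W
n=10: can move to 2, which is L ⇒ W
n=11: moves to 8(W), 4(W), 3(W); every one is W ⇒ L
n=12: moves to 9(W), 5(W), 4(W); every one is W ⇒ L
n=13: can move to 6, which is L ⇒ W
n=14: can move to 11, which is L ⇒ W
n=15: can move to 12, which is L ⇒ W
n=16: moves to 13(W), 9(W), 8(W); every one is W ⇒ L
The losing starting values of n are exactly the entries labelled L in this table (7 of them).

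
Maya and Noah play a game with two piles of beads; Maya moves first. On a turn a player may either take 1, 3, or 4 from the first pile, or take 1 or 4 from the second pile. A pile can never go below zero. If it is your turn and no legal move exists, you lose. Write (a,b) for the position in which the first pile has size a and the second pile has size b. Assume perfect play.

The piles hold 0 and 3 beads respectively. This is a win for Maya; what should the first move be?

Move to (0,2).

Positions with no move are L. A position that does have a move is losing for the player to move precisely when every available move leads to a winning position for the opponent. Fill in the labels:
No move ever increases a pile, so every position that can arise here has a ≤ 0 and b ≤ 3; it is enough to label the cells with 0 ≤ a ≤ 0 and 0 ≤ b ≤ 3.
Every move lowers a or b (never raises either), so fill the grid row by row in increasing a, and left to right within a row: each cell's successors are then already labelled.
      b=0  b=1  b=2  b=3
a=0:    L    W    L    W
Cells with no legal move (terminal, hence L): (0,0).
The remaining L cells, each justified by listing all of its moves:
(0,2): the only move is to (0,1)(W), a W ⇒ L
Every other cell has at least one move into one of the L cells above, so it is W.
From (0,3), the L positions reachable in one move are: (0,2).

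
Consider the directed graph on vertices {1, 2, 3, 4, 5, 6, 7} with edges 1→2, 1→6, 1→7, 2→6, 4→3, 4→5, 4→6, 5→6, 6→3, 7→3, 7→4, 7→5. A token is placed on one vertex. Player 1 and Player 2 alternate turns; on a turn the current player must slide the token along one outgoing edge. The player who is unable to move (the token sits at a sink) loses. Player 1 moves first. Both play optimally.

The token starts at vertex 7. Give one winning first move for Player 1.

Move to 5.

Work bottom-up. With no move the player to move loses. Otherwise the position is W if at least one move leads to an L position for the opponent, and L if every move leads to a W.
Every edge goes from a vertex to one that appears earlier in the order 3, 6, 5, 4, 7, 2, 1, so processing vertices in that order labels each vertex after all of its successors.
3: no outgoing edge → L
6: →3(L), so W
5: →6(W) only, which is W, so L
4: →5(L), so W
7: →5(L), so W
2: →6(W) only, which is W, so L
1: →2(L), so W
From 7, the L positions reachable in one move are: 5, 3. Any move reaching one of these is winning.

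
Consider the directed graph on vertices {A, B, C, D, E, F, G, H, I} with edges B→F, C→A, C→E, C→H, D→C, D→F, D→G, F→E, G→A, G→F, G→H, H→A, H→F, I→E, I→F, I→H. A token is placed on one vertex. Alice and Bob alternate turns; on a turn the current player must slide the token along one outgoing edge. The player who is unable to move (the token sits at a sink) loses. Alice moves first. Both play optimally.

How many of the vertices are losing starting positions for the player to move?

4

Build the W/L table. Terminal = L. A non-terminal position is W if it has a move to some L; otherwise it is L.
Every edge goes from a vertex to one that appears earlier in the order E, A, F, H, B, C, G, I, D, so processing vertices in that order labels each vertex after all of its successors.
E: no outgoing edge → L
A: no outgoing edge → L
F: W (go to E, an L position)
H: W (go to A, an L position)
B: L (sole option F(W) is W)
C: W (go to A, an L position)
G: W (go to A, an L position)
I: W (go to E, an L position)
D: L (options G(W), C(W), F(W) are all W)
The L vertices are A, B, D, E; that is 4 in all.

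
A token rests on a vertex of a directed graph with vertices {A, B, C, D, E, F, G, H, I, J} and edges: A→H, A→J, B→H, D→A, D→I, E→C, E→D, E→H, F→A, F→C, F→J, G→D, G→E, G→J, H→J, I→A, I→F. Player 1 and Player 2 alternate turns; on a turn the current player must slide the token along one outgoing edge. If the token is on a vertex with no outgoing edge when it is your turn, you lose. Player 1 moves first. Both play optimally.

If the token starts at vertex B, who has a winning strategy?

Player 2 wins.

Classify positions by backward induction: terminal positions (no move available) are L. From any other position, the mover wins iff some move reaches an L.
Every edge goes from a vertex to one that appears earlier in the order C, J, H, A, F, I, B, D, E, G, so processing vertices in that order labels each vertex after all of its successors.
C: no outgoing edge → L
J: no outgoing edge → L
H: reaches L-position J → W
A: reaches L-position J → W
F: reaches L-position J → W
I: only reaches F(W), A(W), all W → L
B: only reaches H(W), which is W → L
D: reaches L-position I → W
E: reaches L-position C → W
G: reaches L-position J → W
Every move from B reaches a W position, so the mover loses.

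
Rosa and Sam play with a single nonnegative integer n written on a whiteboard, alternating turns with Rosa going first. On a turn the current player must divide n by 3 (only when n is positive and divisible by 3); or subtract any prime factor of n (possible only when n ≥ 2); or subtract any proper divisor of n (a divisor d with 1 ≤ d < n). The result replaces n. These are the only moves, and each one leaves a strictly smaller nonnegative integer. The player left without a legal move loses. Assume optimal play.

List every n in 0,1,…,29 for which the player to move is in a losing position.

0, 1, 4, 9, 14, 20, 26

Positions with no move are L. A position that does have a move is losing for the player to move precisely when every available move leads to a winning position for the opponent. Fill in the labels:
n=0: no move → L
n=1: no move → L
n=2: can move to 0, which is L ⇒ W
n=3: can move to 0, which is L ⇒ W
n=4: moves to 2(W), 3(W); every one is W ⇒ L
n=5: can move to 0, which is L ⇒ W
n=6: can move to 4, which is L ⇒ W
n=7: can move to 0, which is L ⇒ W
n=8: can move to 4, which is L ⇒ W
n=9: moves to 3(W), 6(W), 8(W); every one is W ⇒ L
n=10: can move to 9, which is L ⇒ W
n=11: can move to 0, which is L ⇒ W
n=12: can move to 4, which is L ⇒ W
n=13: can move to 0, which is L ⇒ W
n=14: moves to 7(W), 12(W), 13(W); every one is W ⇒ L
n=15: can move to 14, which is L ⇒ W
n=16: can move to 14, which is L ⇒ W
n=17: can move to 0, which is L ⇒ W
n=18: can move to 9, which is L ⇒ W
n=19: can move to 0, which is L ⇒ W
n=20: moves to 10(W), 15(W), 16(W), 18(W), 19(W); every one is W ⇒ L
n=21: can move to 14, which is L ⇒ W
n=22: can move to 20, which is L ⇒ W
n=23: can move to 0, which is L ⇒ W
n=24: can move to 20, which is L ⇒ W
n=25: can move to 20, which is L ⇒ W
n=26: moves to 13(W), 24(W), 25(W); every one is W ⇒ L
n=27: can move to 9, which is L ⇒ W
n=28: can move to 14, which is L ⇒ W
n=29: can move to 0, which is L ⇒ W
Reading off the rows marked L gives the requested list; there are 7 such values of n.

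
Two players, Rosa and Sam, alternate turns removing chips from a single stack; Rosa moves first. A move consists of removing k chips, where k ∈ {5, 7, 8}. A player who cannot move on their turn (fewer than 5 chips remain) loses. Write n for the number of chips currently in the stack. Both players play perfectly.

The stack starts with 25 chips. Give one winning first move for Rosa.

Remove 8, leaving 17.

Work bottom-up. With no move the player to move loses. Otherwise the position is W if at least one move leads to an L position for the opponent, and L if every move leads to a W.
n=0: no move → L
n=1: no move → L
n=2: no move → L
n=3: no move → L
n=4: no move → L
n=5: W (go to 0, an L position)
n=6: W (go to 1, an L position)
n=7: W (go to 2, an L position)
n=8: W (go to 3, an L position)
n=9: W (go to 4, an L position)
n=10: W (go to 3, an L position)
n=11: W (go to 4, an L position)
n=12: W (go to 4, an L position)
n=13: L (options 8(W), 6(W), 5(W) are all W)
n=14: L (options 9(W), 7(W), 6(W) are all W)
n=15: L (options 10(W), 8(W), 7(W) are all W)
n=16: L (options 11(W), 9(W), 8(W) are all W)
n=17: L (options 12(W), 10(W), 9(W) are all W)
n=18: W (go to 13, an L position)
n=19: W (go to 14, an L position)
n=20: W (go to 15, an L position)
n=21: W (go to 16, an L position)
n=22: W (go to 17, an L position)
n=23: W (go to 16, an L position)
n=24: W (go to 17, an L position)
n=25: W (go to 17, an L position)
From 25, the L positions reachable in one move are: 17.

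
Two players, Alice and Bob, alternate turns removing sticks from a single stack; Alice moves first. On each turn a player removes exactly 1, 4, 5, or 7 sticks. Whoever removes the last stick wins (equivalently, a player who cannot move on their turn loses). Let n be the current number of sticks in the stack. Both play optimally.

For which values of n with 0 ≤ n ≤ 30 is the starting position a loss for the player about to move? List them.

0, 2, 8, 10, 16, 18, 24, 26

Use the standard recursion: the mover loses at a terminal position; elsewhere, the mover wins exactly when some move hands the opponent an L position.
n=0: no move → L
n=1: can move to 0, which is L ⇒ W
n=2: the only move is to 1(W), a W ⇒ L
n=3: can move to 2, which is L ⇒ W
n=4: can move to 0, which is L ⇒ W
n=5: can move to 0, which is L ⇒ W
n=6: can move to 2, which is L ⇒ W
n=7: can move to 2, which is L ⇒ W
n=8: moves to 7(W), 4(W), 3(W), 1(W); every one is W ⇒ L
n=9: can move to 8, which is L ⇒ W
n=10: moves to 9(W), 6(W), 5(W), 3(W); every one is W ⇒ L
n=11: can move to 10, which is L ⇒ W
n=12: can move to 8, which is L ⇒ W
n=13: can move to 8, which is L ⇒ W
n=14: can move to 10, which is L ⇒ W
n=15: can move to 10, which is L ⇒ W
n=16: moves to 15(W), 12(W), 11(W), 9(W); every one is W ⇒ L
n=17: can move to 16, which is L ⇒ W
n=18: moves to 17(W), 14(W), 13(W), 11(W); every one is W ⇒ L
n=19: can move to 18, which is L ⇒ W
n=20: can move to 16, which is L ⇒ W
n=21: can move to 16, which is L ⇒ W
n=22: can move to 18, which is L ⇒ W
n=23: can move to 18, which is L ⇒ W
n=24: moves to 23(W), 20(W), 19(W), 17(W); every one is W ⇒ L
n=25: can move to 24, which is L ⇒ W
n=26: moves to 25(W), 22(W), 21(W), 19(W); every one is W ⇒ L
n=27: can move to 26, which is L ⇒ W
n=28: can move to 24, which is L ⇒ W
n=29: can move to 24, which is L ⇒ W
n=30: can move to 26, which is L ⇒ W
Reading off the rows marked L gives the requested list; there are 8 such values of n.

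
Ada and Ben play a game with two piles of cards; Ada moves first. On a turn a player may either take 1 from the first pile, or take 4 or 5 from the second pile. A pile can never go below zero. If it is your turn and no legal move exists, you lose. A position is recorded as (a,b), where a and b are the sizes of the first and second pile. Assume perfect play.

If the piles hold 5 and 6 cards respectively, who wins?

Build the W/L table. Terminal = L. A non-terminal position is W if it has a move to some L; otherwise it is L.
No move ever increases a pile, so every position that can arise here has a ≤ 5 and b ≤ 6; it is enough to label the cells with 0 ≤ a ≤ 5 and 0 ≤ b ≤ 6.
Every move lowers a or b (never raises either), so fill the grid row by row in increasing a, and left to right within a row: each cell's successors are then already labelled.
      b=0  b=1  b=2  b=3  b=4  b=5  b=6
a=0:    L    L    L    L    W    W    W
a=1:    W    W    W    W    L    L    L
a=2:    L    L    L    L    W    W    W
a=3:    W    W    W    W    L    L    L
a=4:    L    L    L    L    W    W    W
a=5:    W    W    W    W    L    L    L
Cells with no legal move (terminal, hence L): (0,0), (0,1), (0,2), (0,3).
The remaining L cells, each justified by listing all of its moves:
(1,4): →(0,4)(W), (1,0)(W) — all W, so L
(1,5): →(0,5)(W), (1,1)(W), (1,0)(W) — all W, so L
(1,6): →(0,6)(W), (1,2)(W), (1,1)(W) — all W, so L
(2,0): →(1,0)(W) only, which is W, so L
(2,1): →(1,1)(W) only, which is W, so L
(2,2): →(1,2)(W) only, which is W, so L
(2,3): →(1,3)(W) only, which is W, so L
(3,4): →(2,4)(W), (3,0)(W) — all W, so L
(3,5): →(2,5)(W), (3,1)(W), (3,0)(W) — all W, so L
(3,6): →(2,6)(W), (3,2)(W), (3,1)(W) — all W, so L
(4,0): →(3,0)(W) only, which is W, so L
(4,1): →(3,1)(W) only, which is W, so L
(4,2): →(3,2)(W) only, which is W, so L
(4,3): →(3,3)(W) only, which is W, so L
(5,4): →(4,4)(W), (5,0)(W) — all W, so L
(5,5): →(4,5)(W), (5,1)(W), (5,0)(W) — all W, so L
(5,6): →(4,6)(W), (5,2)(W), (5,1)(W) — all W, so L
Every other cell has at least one move into one of the L cells above, so it is W.
The starting position (5,6) is L: whatever Ada does, the opponent receives a W position.

Ben wins.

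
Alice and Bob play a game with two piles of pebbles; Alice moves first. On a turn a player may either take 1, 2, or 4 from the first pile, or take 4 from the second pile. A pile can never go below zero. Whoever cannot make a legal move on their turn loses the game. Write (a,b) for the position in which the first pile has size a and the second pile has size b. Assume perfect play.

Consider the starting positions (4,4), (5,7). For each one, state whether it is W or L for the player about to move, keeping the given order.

Build the W/L table. Terminal = L. A non-terminal position is W if it has a move to some L; otherwise it is L.
No move ever increases a pile, so every position that can arise here has a ≤ 5 and b ≤ 7; it is enough to label the cells with 0 ≤ a ≤ 5 and 0 ≤ b ≤ 7.
Every move lowers a or b (never raises either), so fill the grid row by row in increasing a, and left to right within a row: each cell's successors are then already labelled.
      b=0  b=1  b=2  b=3  b=4  b=5  b=6  b=7
a=0:    L    L    L    L    W    W    W    W
a=1:    W    W    W    W    L    L    L    L
a=2:    W    W    W    W    W    W    W    W
a=3:    L    L    L    L    W    W    W    W
a=4:    W    W    W    W    L    L    L    L
a=5:    W    W    W    W    W    W    W    W
Cells with no legal move (terminal, hence L): (0,0), (0,1), (0,2), (0,3).
The remaining L cells, each justified by listing all of its moves:
(1,4): →(0,4)(W), (1,0)(W) — all W, so L
(1,5): →(0,5)(W), (1,1)(W) — all W, so L
(1,6): →(0,6)(W), (1,2)(W) — all W, so L
(1,7): →(0,7)(W), (1,3)(W) — all W, so L
(3,0): →(2,0)(W), (1,0)(W) — all W, so L
(3,1): →(2,1)(W), (1,1)(W) — all W, so L
(3,2): →(2,2)(W), (1,2)(W) — all W, so L
(3,3): →(2,3)(W), (1,3)(W) — all W, so L
(4,4): →(3,4)(W), (2,4)(W), (0,4)(W), (4,0)(W) — all W, so L
(4,5): →(3,5)(W), (2,5)(W), (0,5)(W), (4,1)(W) — all W, so L
(4,6): →(3,6)(W), (2,6)(W), (0,6)(W), (4,2)(W) — all W, so L
(4,7): →(3,7)(W), (2,7)(W), (0,7)(W), (4,3)(W) — all W, so L
Every other cell has at least one move into one of the L cells above, so it is W.
(4,4): one of the L cells justified above, so L
(5,7): the move to (4,7) reaches an L cell, so W

(4,4): L, (5,7): W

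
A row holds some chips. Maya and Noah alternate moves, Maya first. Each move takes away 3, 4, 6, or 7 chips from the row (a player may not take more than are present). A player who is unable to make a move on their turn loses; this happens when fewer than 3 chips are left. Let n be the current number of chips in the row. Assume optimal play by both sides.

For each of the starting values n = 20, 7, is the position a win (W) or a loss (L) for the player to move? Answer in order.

Positions with no move are L. A position that does have a move is losing for the player to move precisely when every available move leads to a winning position for the opponent. Fill in the labels:
n=0: no move → L
n=1: no move → L
n=2: no move → L
n=3: W (go to 0, an L position)
n=4: W (go to 1, an L position)
n=5: W (go to 2, an L position)
n=6: W (go to 2, an L position)
n=7: W (go to 1, an L position)
n=8: W (go to 2, an L position)
n=9: W (go to 2, an L position)
n=10: L (options 7(W), 6(W), 4(W), 3(W) are all W)
n=11: L (options 8(W), 7(W), 5(W), 4(W) are all W)
n=12: L (options 9(W), 8(W), 6(W), 5(W) are all W)
n=13: W (go to 10, an L position)
n=14: W (go to 11, an L position)
n=15: W (go to 12, an L position)
n=16: W (go to 12, an L position)
n=17: W (go to 11, an L position)
n=18: W (go to 12, an L position)
n=19: W (go to 12, an L position)
n=20: L (options 17(W), 16(W), 14(W), 13(W) are all W)

20: L, 7: W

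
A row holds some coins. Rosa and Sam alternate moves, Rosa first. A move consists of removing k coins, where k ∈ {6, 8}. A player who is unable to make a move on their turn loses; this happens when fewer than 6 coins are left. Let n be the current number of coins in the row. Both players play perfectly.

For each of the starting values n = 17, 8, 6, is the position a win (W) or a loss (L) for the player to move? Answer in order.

17: L, 8: W, 6: W

Work bottom-up. With no move the player to move loses. Otherwise the position is W if at least one move leads to an L position for the opponent, and L if every move leads to a W.
n=0: no move → L
n=1: no move → L
n=2: no move → L
n=3: no move → L
n=4: no move → L
n=5: no move → L
n=6: reaches L-position 0 → W
n=7: reaches L-position 1 → W
n=8: reaches L-position 2 → W
n=9: reaches L-position 3 → W
n=10: reaches L-position 4 → W
n=11: reaches L-position 5 → W
n=12: reaches L-position 4 → W
n=13: reaches L-position 5 → W
n=14: only reaches 8(W), 6(W), all W → L
n=15: only reaches 9(W), 7(W), all W → L
n=16: only reaches 10(W), 8(W), all W → L
n=17: only reaches 11(W), 9(W), all W → L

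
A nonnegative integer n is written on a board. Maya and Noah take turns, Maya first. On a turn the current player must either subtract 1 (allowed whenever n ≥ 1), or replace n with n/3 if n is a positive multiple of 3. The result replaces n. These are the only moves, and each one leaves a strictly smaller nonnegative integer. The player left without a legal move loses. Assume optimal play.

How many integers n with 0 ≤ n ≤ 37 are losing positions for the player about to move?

Positions with no move are L. A position that does have a move is losing for the player to move precisely when every available move leads to a winning position for the opponent. Fill in the labels:
n=0: no move → L
n=1: reaches L-position 0 → W
n=2: only reaches 1(W), which is W → L
n=3: reaches L-position 2 → W
n=4: only reaches 3(W), which is W → L
n=5: reaches L-position 4 → W
n=6: reaches L-position 2 → W
n=7: only reaches 6(W), which is W → L
n=8: reaches L-position 7 → W
n=9: only reaches 3(W), 8(W), all W → L
n=10: reaches L-position 9 → W
n=11: only reaches 10(W), which is W → L
n=12: reaches L-position 4 → W
n=13: only reaches 12(W), which is W → L
n=14: reaches L-position 13 → W
n=15: only reaches 5(W), 14(W), all W → L
n=16: reaches L-position 15 → W
n=17: only reaches 16(W), which is W → L
n=18: reaches L-position 17 → W
n=19: only reaches 18(W), which is W → L
n=20: reaches L-position 19 → W
n=21: reaches L-position 7 → W
n=22: only reaches 21(W), which is W → L
n=23: reaches L-position 22 → W
n=24: only reaches 8(W), 23(W), all W → L
n=25: reaches L-position 24 → W
n=26: only reaches 25(W), which is W → L
n=27: reaches L-position 9 → W
n=28: only reaches 27(W), which is W → L
n=29: reaches L-position 28 → W
n=30: only reaches 10(W), 29(W), all W → L
n=31: reaches L-position 30 → W
n=32: only reaches 31(W), which is W → L
n=33: reaches L-position 11 → W
n=34: only reaches 33(W), which is W → L
n=35: reaches L-position 34 → W
n=36: only reaches 12(W), 35(W), all W → L
n=37: reaches L-position 36 → W
L entries with 0 ≤ n ≤ 37: n = 0, 2, 4, 7, 9, 11, 13, 15, 17, 19, 22, 24, 26, 28, 30, 32, 34, 36; that makes 18.

18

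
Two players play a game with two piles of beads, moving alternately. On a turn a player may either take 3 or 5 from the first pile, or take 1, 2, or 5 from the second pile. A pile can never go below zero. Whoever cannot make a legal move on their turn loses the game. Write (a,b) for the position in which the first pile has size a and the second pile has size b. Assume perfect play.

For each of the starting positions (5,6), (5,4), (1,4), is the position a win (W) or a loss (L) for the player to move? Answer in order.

Build the W/L table. Terminal = L. A non-terminal position is W if it has a move to some L; otherwise it is L.
No move ever increases a pile, so every position that can arise here has a ≤ 5 and b ≤ 6; it is enough to label the cells with 0 ≤ a ≤ 5 and 0 ≤ b ≤ 6.
Every move lowers a or b (never raises either), so fill the grid row by row in increasing a, and left to right within a row: each cell's successors are then already labelled.
      b=0  b=1  b=2  b=3  b=4  b=5  b=6
a=0:    L    W    W    L    W    W    L
a=1:    L    W    W    L    W    W    L
a=2:    L    W    W    L    W    W    L
a=3:    W    L    W    W    L    W    W
a=4:    W    L    W    W    L    W    W
a=5:    W    L    W    W    L    W    W
Cells with no legal move (terminal, hence L): (0,0), (1,0), (2,0).
The remaining L cells, each justified by listing all of its moves:
(0,3): only reaches (0,2)(W), (0,1)(W), all W → L
(0,6): only reaches (0,5)(W), (0,4)(W), (0,1)(W), all W → L
(1,3): only reaches (1,2)(W), (1,1)(W), all W → L
(1,6): only reaches (1,5)(W), (1,4)(W), (1,1)(W), all W → L
(2,3): only reaches (2,2)(W), (2,1)(W), all W → L
(2,6): only reaches (2,5)(W), (2,4)(W), (2,1)(W), all W → L
(3,1): only reaches (0,1)(W), (3,0)(W), all W → L
(3,4): only reaches (0,4)(W), (3,3)(W), (3,2)(W), all W → L
(4,1): only reaches (1,1)(W), (4,0)(W), all W → L
(4,4): only reaches (1,4)(W), (4,3)(W), (4,2)(W), all W → L
(5,1): only reaches (2,1)(W), (0,1)(W), (5,0)(W), all W → L
(5,4): only reaches (2,4)(W), (0,4)(W), (5,3)(W), (5,2)(W), all W → L
Every other cell has at least one move into one of the L cells above, so it is W.
(5,6): the move to (2,6) reaches an L cell, so W
(5,4): one of the L cells justified above, so L
(1,4): the move to (1,3) reaches an L cell, so W

(5,6): W, (5,4): L, (1,4): W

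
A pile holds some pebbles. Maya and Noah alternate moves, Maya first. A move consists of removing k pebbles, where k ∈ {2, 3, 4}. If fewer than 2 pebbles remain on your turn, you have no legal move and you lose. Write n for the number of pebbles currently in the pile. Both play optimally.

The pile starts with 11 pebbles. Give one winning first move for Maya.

Remove 4, leaving 7.

Use the standard recursion: the mover loses at a terminal position; elsewhere, the mover wins exactly when some move hands the opponent an L position.
n=0: no move → L
n=1: no move → L
n=2: W (go to 0, an L position)
n=3: W (go to 1, an L position)
n=4: W (go to 1, an L position)
n=5: W (go to 1, an L position)
n=6: L (options 4(W), 3(W), 2(W) are all W)
n=7: L (options 5(W), 4(W), 3(W) are all W)
n=8: W (go to 6, an L position)
n=9: W (go to 7, an L position)
n=10: W (go to 7, an L position)
n=11: W (go to 7, an L position)
From 11, the L positions reachable in one move are: 7.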